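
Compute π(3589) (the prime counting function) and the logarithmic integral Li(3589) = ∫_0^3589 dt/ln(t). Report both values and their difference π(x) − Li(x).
π(3589) = 502;  Li(3589) ≈ 515.49;  π(x) − Li(x) ≈ -13.49.

Direct count of primes ≤ 3589 gives π(3589) = 502. Numerical evaluation of the logarithmic integral gives Li(3589) ≈ 515.49. The difference π(x) − Li(x) ≈ -13.49 is typically negative for small/moderate x (Li(x) overestimates), though Littlewood's theorem shows this sign changes infinitely often.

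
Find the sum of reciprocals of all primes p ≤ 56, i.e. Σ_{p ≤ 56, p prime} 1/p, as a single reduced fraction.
Σ 1/p = 54766551458687142251/32589158477190044730

π(56) = 16, so the primes ≤ 56 are [2, 3, 5, 7, 11, 13, 17, 19, 23, 29, 31, 37, 41, 43, 47, 53]. Summing 1/p over these primes: 54766551458687142251/32589158477190044730 ≈ 1.6805. Mertens estimate ln ln(56) + 0.2615 ≈ 1.6541.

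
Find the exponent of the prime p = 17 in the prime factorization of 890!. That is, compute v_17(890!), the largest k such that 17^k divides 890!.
v_17(890!) = 55

Legendre's formula: v_p(n!) = Σ_{k ≥ 1} ⌊n / p^k⌋. For p = 17, n = 890, the terms are:
  ⌊890/17^1⌋ = ⌊890/17⌋ = 52
  ⌊890/17^2⌋ = ⌊890/289⌋ = 3
(the next term ⌊890/17^3⌋ = 0, terminating the sum). Summing: v_17(890!) = 52 + 3 = 55.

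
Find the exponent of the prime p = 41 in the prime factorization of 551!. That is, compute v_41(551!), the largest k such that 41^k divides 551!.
v_41(551!) = 13

Legendre's formula: v_p(n!) = Σ_{k ≥ 1} ⌊n / p^k⌋. For p = 41, n = 551, the terms are:
  ⌊551/41^1⌋ = ⌊551/41⌋ = 13
(the next term ⌊551/41^2⌋ = 0, terminating the sum). Summing: v_41(551!) = 13 = 13.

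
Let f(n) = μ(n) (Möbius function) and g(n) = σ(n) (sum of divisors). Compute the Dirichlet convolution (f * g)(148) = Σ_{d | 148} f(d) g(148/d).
(μ * σ)(148) = 148

Divisors of 148: [1, 2, 4, 37, 74, 148]. For each d | 148:
  d = 1: μ(1) · σ(148/1) = 1 · 266 = 266
  d = 2: μ(2) · σ(148/2) = -1 · 114 = -114
  d = 4: μ(4) · σ(148/4) = 0 · 38 = 0
  d = 37: μ(37) · σ(148/37) = -1 · 7 = -7
  d = 74: μ(74) · σ(148/74) = 1 · 3 = 3
  d = 148: μ(148) · σ(148/148) = 0 · 1 = 0
Summing: (μ * σ)(148) = 266 + -114 + 0 + -7 + 3 + 0 = 148.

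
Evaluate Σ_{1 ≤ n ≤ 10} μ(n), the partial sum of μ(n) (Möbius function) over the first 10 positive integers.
Σ_{n ≤ 10} μ(n) = -1

Compute μ(n) for each 1 ≤ n ≤ 10: μ(1) = 1, μ(2) = -1, μ(3) = -1, μ(4) = 0, μ(5) = -1, μ(6) = 1, μ(7) = -1, μ(8) = 0, μ(9) = 0, μ(10) = 1. Summing all 10 values: -1. (Mertens function M(x) = Σ_{n ≤ x} μ(n); on average M(x) should be small (PNT ⟺ M(x) = o(x)).)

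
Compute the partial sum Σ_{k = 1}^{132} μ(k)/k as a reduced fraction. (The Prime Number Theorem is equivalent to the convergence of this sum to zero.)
Σ μ(k)/k = -4282394934202784040475989054340166706696769726931/525896479052627740771371797072411912900610967452630

Values of μ(k) for 1 ≤ k ≤ 132: μ(1) = 1, μ(2) = -1, μ(3) = -1, μ(5) = -1, μ(6) = 1, μ(7) = -1, μ(10) = 1, μ(11) = -1, μ(13) = -1, μ(14) = 1, μ(15) = 1, μ(17) = -1, μ(19) = -1, μ(21) = 1, μ(22) = 1, μ(23) = -1, μ(26) = 1, μ(29) = -1, μ(30) = -1, μ(31) = -1, μ(33) = 1, μ(34) = 1, μ(35) = 1, μ(37) = -1, μ(38) = 1, μ(39) = 1, μ(41) = -1, μ(42) = -1, μ(43) = -1, μ(46) = 1, μ(47) = -1, μ(51) = 1, μ(53) = -1, μ(55) = 1, μ(57) = 1, μ(58) = 1, μ(59) = -1, μ(61) = -1, μ(62) = 1, μ(65) = 1, μ(66) = -1, μ(67) = -1, μ(69) = 1, μ(70) = -1, μ(71) = -1, μ(73) = -1, μ(74) = 1, μ(77) = 1, μ(78) = -1, μ(79) = -1, μ(82) = 1, μ(83) = -1, μ(85) = 1, μ(86) = 1, μ(87) = 1, μ(89) = -1, μ(91) = 1, μ(93) = 1, μ(94) = 1, μ(95) = 1, μ(97) = -1, μ(101) = -1, μ(102) = -1, μ(103) = -1, μ(105) = -1, μ(106) = 1, μ(107) = -1, μ(109) = -1, μ(110) = -1, μ(111) = 1, μ(113) = -1, μ(114) = -1, μ(115) = 1, μ(118) = 1, μ(119) = 1, μ(122) = 1, μ(123) = 1, μ(127) = -1, μ(129) = 1, μ(130) = -1, μ(131) = -1, with μ = 0 on non-squarefree integers. Summing μ(k)/k for k where μ(k) ≠ 0 gives -4282394934202784040475989054340166706696769726931/525896479052627740771371797072411912900610967452630 ≈ -0.0081. (PNT ⟺ this sum → 0 as n → ∞.)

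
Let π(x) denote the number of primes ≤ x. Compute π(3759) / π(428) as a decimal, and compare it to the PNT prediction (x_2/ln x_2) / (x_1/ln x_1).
π(3759)/π(428) = 522/82 ≈ 6.3659;  PNT prediction ≈ 6.4645.

π(428) = 82 and π(3759) = 522, so π(3759)/π(428) ≈ 6.3659. The PNT-predicted ratio is (3759/ln(3759)) / (428/ln(428)) ≈ 6.4645. The two agree to within a few percent, as expected.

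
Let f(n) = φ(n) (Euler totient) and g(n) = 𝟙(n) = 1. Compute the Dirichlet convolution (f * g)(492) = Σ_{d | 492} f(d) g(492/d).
(φ * 𝟙)(492) = 492

Divisors of 492: [1, 2, 3, 4, 6, 12, 41, 82, 123, 164, 246, 492]. For each d | 492:
  d = 1: φ(1) · 𝟙(492/1) = 1 · 1 = 1
  d = 2: φ(2) · 𝟙(492/2) = 1 · 1 = 1
  d = 3: φ(3) · 𝟙(492/3) = 2 · 1 = 2
  d = 4: φ(4) · 𝟙(492/4) = 2 · 1 = 2
  d = 6: φ(6) · 𝟙(492/6) = 2 · 1 = 2
  d = 12: φ(12) · 𝟙(492/12) = 4 · 1 = 4
  d = 41: φ(41) · 𝟙(492/41) = 40 · 1 = 40
  d = 82: φ(82) · 𝟙(492/82) = 40 · 1 = 40
  d = 123: φ(123) · 𝟙(492/123) = 80 · 1 = 80
  d = 164: φ(164) · 𝟙(492/164) = 80 · 1 = 80
  d = 246: φ(246) · 𝟙(492/246) = 80 · 1 = 80
  d = 492: φ(492) · 𝟙(492/492) = 160 · 1 = 160
Summing: (φ * 𝟙)(492) = 1 + 1 + 2 + 2 + 2 + 4 + 40 + 40 + 80 + 80 + 80 + 160 = 492.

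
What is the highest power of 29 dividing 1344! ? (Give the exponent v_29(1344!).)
v_29(1344!) = 47

Legendre's formula: v_p(n!) = Σ_{k ≥ 1} ⌊n / p^k⌋. For p = 29, n = 1344, the terms are:
  ⌊1344/29^1⌋ = ⌊1344/29⌋ = 46
  ⌊1344/29^2⌋ = ⌊1344/841⌋ = 1
(the next term ⌊1344/29^3⌋ = 0, terminating the sum). Summing: v_29(1344!) = 46 + 1 = 47.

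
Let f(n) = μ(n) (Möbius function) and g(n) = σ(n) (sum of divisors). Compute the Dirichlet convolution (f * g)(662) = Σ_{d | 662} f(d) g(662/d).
(μ * σ)(662) = 662

Divisors of 662: [1, 2, 331, 662]. For each d | 662:
  d = 1: μ(1) · σ(662/1) = 1 · 996 = 996
  d = 2: μ(2) · σ(662/2) = -1 · 332 = -332
  d = 331: μ(331) · σ(662/331) = -1 · 3 = -3
  d = 662: μ(662) · σ(662/662) = 1 · 1 = 1
Summing: (μ * σ)(662) = 996 + -332 + -3 + 1 = 662.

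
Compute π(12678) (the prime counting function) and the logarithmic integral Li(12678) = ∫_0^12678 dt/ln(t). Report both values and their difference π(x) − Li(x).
π(12678) = 1514;  Li(12678) ≈ 1533.07;  π(x) − Li(x) ≈ -19.07.

Direct count of primes ≤ 12678 gives π(12678) = 1514. Numerical evaluation of the logarithmic integral gives Li(12678) ≈ 1533.07. The difference π(x) − Li(x) ≈ -19.07 is typically negative for small/moderate x (Li(x) overestimates), though Littlewood's theorem shows this sign changes infinitely often.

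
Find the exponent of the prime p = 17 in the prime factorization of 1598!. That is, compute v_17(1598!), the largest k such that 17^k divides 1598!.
v_17(1598!) = 99

Legendre's formula: v_p(n!) = Σ_{k ≥ 1} ⌊n / p^k⌋. For p = 17, n = 1598, the terms are:
  ⌊1598/17^1⌋ = ⌊1598/17⌋ = 94
  ⌊1598/17^2⌋ = ⌊1598/289⌋ = 5
(the next term ⌊1598/17^3⌋ = 0, terminating the sum). Summing: v_17(1598!) = 94 + 5 = 99.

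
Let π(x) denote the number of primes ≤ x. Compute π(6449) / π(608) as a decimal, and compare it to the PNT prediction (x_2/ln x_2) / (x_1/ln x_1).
π(6449)/π(608) = 837/111 ≈ 7.5405;  PNT prediction ≈ 7.7513.

π(608) = 111 and π(6449) = 837, so π(6449)/π(608) ≈ 7.5405. The PNT-predicted ratio is (6449/ln(6449)) / (608/ln(608)) ≈ 7.7513. The two agree to within a few percent, as expected.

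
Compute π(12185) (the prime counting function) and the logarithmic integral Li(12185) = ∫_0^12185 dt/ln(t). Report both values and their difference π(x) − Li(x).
π(12185) = 1457;  Li(12185) ≈ 1480.78;  π(x) − Li(x) ≈ -23.78.

Direct count of primes ≤ 12185 gives π(12185) = 1457. Numerical evaluation of the logarithmic integral gives Li(12185) ≈ 1480.78. The difference π(x) − Li(x) ≈ -23.78 is typically negative for small/moderate x (Li(x) overestimates), though Littlewood's theorem shows this sign changes infinitely often.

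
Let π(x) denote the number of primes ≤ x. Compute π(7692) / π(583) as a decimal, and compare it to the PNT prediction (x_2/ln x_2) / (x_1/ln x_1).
π(7692)/π(583) = 976/106 ≈ 9.2075;  PNT prediction ≈ 9.3900.

π(583) = 106 and π(7692) = 976, so π(7692)/π(583) ≈ 9.2075. The PNT-predicted ratio is (7692/ln(7692)) / (583/ln(583)) ≈ 9.3900. The two agree to within a few percent, as expected.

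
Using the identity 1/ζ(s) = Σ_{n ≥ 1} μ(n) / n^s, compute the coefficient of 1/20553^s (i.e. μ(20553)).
μ(20553) = 1

Factor n = 20553 = 3 · 13 · 17 · 31. μ(n) = 0 if any exponent ≥ 2 (not squarefree); otherwise μ(n) = (−1)^{ω(n)} where ω(n) is the number of distinct prime factors. Applying: μ(20553) = 1.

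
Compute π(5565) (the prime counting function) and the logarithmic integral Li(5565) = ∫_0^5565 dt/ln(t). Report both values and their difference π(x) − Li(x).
π(5565) = 734;  Li(5565) ≈ 750.20;  π(x) − Li(x) ≈ -16.20.

Direct count of primes ≤ 5565 gives π(5565) = 734. Numerical evaluation of the logarithmic integral gives Li(5565) ≈ 750.20. The difference π(x) − Li(x) ≈ -16.20 is typically negative for small/moderate x (Li(x) overestimates), though Littlewood's theorem shows this sign changes infinitely often.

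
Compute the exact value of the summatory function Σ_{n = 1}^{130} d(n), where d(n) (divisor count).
Σ_{n ≤ 130} d(n) = 657

Compute d(n) for each 1 ≤ n ≤ 130: d(1) = 1, d(2) = 2, d(3) = 2, d(4) = 3, d(5) = 2, d(6) = 4, d(7) = 2, d(8) = 4, d(9) = 3, d(10) = 4, d(11) = 2, d(12) = 6, d(13) = 2, d(14) = 4, d(15) = 4, d(16) = 5, d(17) = 2, d(18) = 6, d(19) = 2, d(20) = 6, d(21) = 4, d(22) = 4, d(23) = 2, d(24) = 8, d(25) = 3, d(26) = 4, d(27) = 4, d(28) = 6, d(29) = 2, d(30) = 8, d(31) = 2, d(32) = 6, d(33) = 4, d(34) = 4, d(35) = 4, d(36) = 9, d(37) = 2, d(38) = 4, d(39) = 4, d(40) = 8, d(41) = 2, d(42) = 8, d(43) = 2, d(44) = 6, d(45) = 6, d(46) = 4, d(47) = 2, d(48) = 10, d(49) = 3, d(50) = 6, d(51) = 4, d(52) = 6, d(53) = 2, d(54) = 8, d(55) = 4, d(56) = 8, d(57) = 4, d(58) = 4, d(59) = 2, d(60) = 12, d(61) = 2, d(62) = 4, d(63) = 6, d(64) = 7, d(65) = 4, d(66) = 8, d(67) = 2, d(68) = 6, d(69) = 4, d(70) = 8, d(71) = 2, d(72) = 12, d(73) = 2, d(74) = 4, d(75) = 6, d(76) = 6, d(77) = 4, d(78) = 8, d(79) = 2, d(80) = 10, d(81) = 5, d(82) = 4, d(83) = 2, d(84) = 12, d(85) = 4, d(86) = 4, d(87) = 4, d(88) = 8, d(89) = 2, d(90) = 12, d(91) = 4, d(92) = 6, d(93) = 4, d(94) = 4, d(95) = 4, d(96) = 12, d(97) = 2, d(98) = 6, d(99) = 6, d(100) = 9, d(101) = 2, d(102) = 8, d(103) = 2, d(104) = 8, d(105) = 8, d(106) = 4, d(107) = 2, d(108) = 12, d(109) = 2, d(110) = 8, d(111) = 4, d(112) = 10, d(113) = 2, d(114) = 8, d(115) = 4, d(116) = 6, d(117) = 6, d(118) = 4, d(119) = 4, d(120) = 16, d(121) = 3, d(122) = 4, d(123) = 4, d(124) = 6, d(125) = 4, d(126) = 12, d(127) = 2, d(128) = 8, d(129) = 4, d(130) = 8. Summing all 130 values: 657. (Dirichlet's divisor formula: Σ_{n ≤ x} d(n) = x ln(x) + (2γ − 1) x + O(√x). For x = 130, the asymptotic estimate is ≈ 652.86.)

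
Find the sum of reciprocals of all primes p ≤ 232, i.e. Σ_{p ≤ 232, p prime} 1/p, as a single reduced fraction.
Σ 1/p = 37527519788898476695193360507423991967783840502510585362878348092116031948860199524739442233/19078266889580195013601891820992757757219839668357012055907516904309700014933909014729740190

π(232) = 50, so the primes ≤ 232 are [2, 3, 5, 7, 11, 13, 17, 19, 23, 29, 31, 37, 41, 43, 47, 53, 59, 61, 67, 71, 73, 79, 83, 89, 97, 101, 103, 107, 109, 113, 127, 131, 137, 139, 149, 151, 157, 163, 167, 173, 179, 181, 191, 193, 197, 199, 211, 223, 227, 229]. Summing 1/p over these primes: 37527519788898476695193360507423991967783840502510585362878348092116031948860199524739442233/19078266889580195013601891820992757757219839668357012055907516904309700014933909014729740190 ≈ 1.9670. Mertens estimate ln ln(232) + 0.2615 ≈ 1.9565.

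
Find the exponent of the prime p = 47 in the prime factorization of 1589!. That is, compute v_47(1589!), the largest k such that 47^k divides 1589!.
v_47(1589!) = 33

Legendre's formula: v_p(n!) = Σ_{k ≥ 1} ⌊n / p^k⌋. For p = 47, n = 1589, the terms are:
  ⌊1589/47^1⌋ = ⌊1589/47⌋ = 33
(the next term ⌊1589/47^2⌋ = 0, terminating the sum). Summing: v_47(1589!) = 33 = 33.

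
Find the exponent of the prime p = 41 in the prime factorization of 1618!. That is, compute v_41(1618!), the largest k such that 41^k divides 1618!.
v_41(1618!) = 39

Legendre's formula: v_p(n!) = Σ_{k ≥ 1} ⌊n / p^k⌋. For p = 41, n = 1618, the terms are:
  ⌊1618/41^1⌋ = ⌊1618/41⌋ = 39
(the next term ⌊1618/41^2⌋ = 0, terminating the sum). Summing: v_41(1618!) = 39 = 39.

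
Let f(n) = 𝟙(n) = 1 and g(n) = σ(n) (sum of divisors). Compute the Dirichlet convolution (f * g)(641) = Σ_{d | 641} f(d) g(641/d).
(𝟙 * σ)(641) = 643

Divisors of 641: [1, 641]. For each d | 641:
  d = 1: 𝟙(1) · σ(641/1) = 1 · 642 = 642
  d = 641: 𝟙(641) · σ(641/641) = 1 · 1 = 1
Summing: (𝟙 * σ)(641) = 642 + 1 = 643.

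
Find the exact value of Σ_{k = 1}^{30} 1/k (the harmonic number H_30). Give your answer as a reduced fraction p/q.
H_30 = 9304682830147/2329089562800

Direct summation: H_30 = 1 + 1/2 + ... + 1/30. The least common denominator is lcm(1, ..., 30) = 2329089562800; over this denominator the numerator is 2329089562800 + 1164544781400 + 776363187600 + 582272390700 + 465817912560 + 388181593800 + 332727080400 + 291136195350 + 258787729200 + 232908956280 + 211735414800 + 194090796900 + 179160735600 + 166363540200 + 155272637520 + 145568097675 + 137005268400 + 129393864600 + 122583661200 + 116454478140 + 110909026800 + 105867707400 + 101264763600 + 97045398450 + 93163582512 + 89580367800 + 86262576400 + 83181770100 + 80313433200 + 77636318760 = 9304682830147, so H_30 = 9304682830147/2329089562800 (already in lowest terms) ≈ 3.99499. (The PNT-adjacent estimate ln(30) + γ ≈ 3.97841 matches within O(1/n).)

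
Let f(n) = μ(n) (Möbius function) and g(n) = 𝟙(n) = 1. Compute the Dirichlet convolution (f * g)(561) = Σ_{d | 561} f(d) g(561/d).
(μ * 𝟙)(561) = 0

Divisors of 561: [1, 3, 11, 17, 33, 51, 187, 561]. For each d | 561:
  d = 1: μ(1) · 𝟙(561/1) = 1 · 1 = 1
  d = 3: μ(3) · 𝟙(561/3) = -1 · 1 = -1
  d = 11: μ(11) · 𝟙(561/11) = -1 · 1 = -1
  d = 17: μ(17) · 𝟙(561/17) = -1 · 1 = -1
  d = 33: μ(33) · 𝟙(561/33) = 1 · 1 = 1
  d = 51: μ(51) · 𝟙(561/51) = 1 · 1 = 1
  d = 187: μ(187) · 𝟙(561/187) = 1 · 1 = 1
  d = 561: μ(561) · 𝟙(561/561) = -1 · 1 = -1
Summing: (μ * 𝟙)(561) = 1 + -1 + -1 + -1 + 1 + 1 + 1 + -1 = 0.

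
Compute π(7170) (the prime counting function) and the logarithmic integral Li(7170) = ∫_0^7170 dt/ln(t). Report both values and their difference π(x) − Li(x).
π(7170) = 916;  Li(7170) ≈ 933.51;  π(x) − Li(x) ≈ -17.51.

Direct count of primes ≤ 7170 gives π(7170) = 916. Numerical evaluation of the logarithmic integral gives Li(7170) ≈ 933.51. The difference π(x) − Li(x) ≈ -17.51 is typically negative for small/moderate x (Li(x) overestimates), though Littlewood's theorem shows this sign changes infinitely often.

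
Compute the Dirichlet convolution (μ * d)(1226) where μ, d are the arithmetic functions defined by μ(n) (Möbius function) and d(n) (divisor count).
(μ * d)(1226) = 1

Divisors of 1226: [1, 2, 613, 1226]. For each d | 1226:
  d = 1: μ(1) · d(1226/1) = 1 · 4 = 4
  d = 2: μ(2) · d(1226/2) = -1 · 2 = -2
  d = 613: μ(613) · d(1226/613) = -1 · 2 = -2
  d = 1226: μ(1226) · d(1226/1226) = 1 · 1 = 1
Summing: (μ * d)(1226) = 4 + -2 + -2 + 1 = 1.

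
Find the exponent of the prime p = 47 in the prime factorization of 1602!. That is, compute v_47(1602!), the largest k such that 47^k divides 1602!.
v_47(1602!) = 34

Legendre's formula: v_p(n!) = Σ_{k ≥ 1} ⌊n / p^k⌋. For p = 47, n = 1602, the terms are:
  ⌊1602/47^1⌋ = ⌊1602/47⌋ = 34
(the next term ⌊1602/47^2⌋ = 0, terminating the sum). Summing: v_47(1602!) = 34 = 34.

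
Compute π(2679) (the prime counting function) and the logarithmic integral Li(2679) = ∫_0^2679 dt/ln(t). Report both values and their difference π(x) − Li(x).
π(2679) = 388;  Li(2679) ≈ 402.39;  π(x) − Li(x) ≈ -14.39.

Direct count of primes ≤ 2679 gives π(2679) = 388. Numerical evaluation of the logarithmic integral gives Li(2679) ≈ 402.39. The difference π(x) − Li(x) ≈ -14.39 is typically negative for small/moderate x (Li(x) overestimates), though Littlewood's theorem shows this sign changes infinitely often.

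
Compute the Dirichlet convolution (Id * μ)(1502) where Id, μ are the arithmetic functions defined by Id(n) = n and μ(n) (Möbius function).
(Id * μ)(1502) = 750

Divisors of 1502: [1, 2, 751, 1502]. For each d | 1502:
  d = 1: Id(1) · μ(1502/1) = 1 · 1 = 1
  d = 2: Id(2) · μ(1502/2) = 2 · -1 = -2
  d = 751: Id(751) · μ(1502/751) = 751 · -1 = -751
  d = 1502: Id(1502) · μ(1502/1502) = 1502 · 1 = 1502
Summing: (Id * μ)(1502) = 1 + -2 + -751 + 1502 = 750.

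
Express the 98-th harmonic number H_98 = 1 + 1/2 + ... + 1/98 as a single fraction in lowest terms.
H_98 = 360264457021270114060513483605065190394007/69720375229712477164533808935312303556800

Direct summation: H_98 = 1 + 1/2 + ... + 1/98. The least common denominator is lcm(1, ..., 98) = 69720375229712477164533808935312303556800; over this denominator the numerator is 69720375229712477164533808935312303556800 + 34860187614856238582266904467656151778400 + 23240125076570825721511269645104101185600 + 17430093807428119291133452233828075889200 + 13944075045942495432906761787062460711360 + 11620062538285412860755634822552050592800 + 9960053604244639594933401276473186222400 + 8715046903714059645566726116914037944600 + 7746708358856941907170423215034700395200 + 6972037522971247716453380893531230355680 + 6338215929973861560412164448664754868800 + 5810031269142706430377817411276025296400 + 5363105786900959781887216071947100273600 + 4980026802122319797466700638236593111200 + 4648025015314165144302253929020820237120 + 4357523451857029822783363058457018972300 + 4101198542924263362619635819724253150400 + 3873354179428470953585211607517350197600 + 3669493433142761956028095207121700187200 + 3486018761485623858226690446765615177840 + 3320017868081546531644467092157728740800 + 3169107964986930780206082224332377434400 + 3031320662161412050631904736317926241600 + 2905015634571353215188908705638012648200 + 2788815009188499086581352357412492142272 + 2681552893450479890943608035973550136800 + 2582236119618980635723474405011566798400 + 2490013401061159898733350319118296555600 + 2404150869990085419466683066734907019200 + 2324012507657082572151126964510410118560 + 2249044362248789585952703514042332372800 + 2178761725928514911391681529228509486150 + 2112738643324620520137388149554918289600 + 2050599271462131681309817909862126575200 + 1992010720848927918986680255294637244480 + 1936677089714235476792605803758675098800 + 1884334465667904788230643484738170366400 + 1834746716571380978014047603560850093600 + 1787701928966986593962405357315700091200 + 1743009380742811929113345223382807588920 + 1700496956822255540598385583788104964800 + 1660008934040773265822233546078864370400 + 1621404075109592492198460672914239617600 + 1584553982493465390103041112166188717200 + 1549341671771388381434084643006940079040 + 1515660331080706025315952368158963120800 + 1483412238930052705628378913517283054400 + 1452507817285676607594454352819006324100 + 1422864800606377084990485896639026603200 + 1394407504594249543290676178706246071136 + 1367066180974754454206545273241417716800 + 1340776446725239945471804017986775068400 + 1315478777919103342727052998779477425600 + 1291118059809490317861737202505783399200 + 1267643185994772312082432889732950973760 + 1245006700530579949366675159559148277800 + 1223164477714253985342698402373900062400 + 1202075434995042709733341533367453509600 + 1181701275079872494314132354835801755200 + 1162006253828541286075563482255205059280 + 1142956970978893068271046048119873828800 + 1124522181124394792976351757021166186400 + 1106672622693848843881489030719242913600 + 1089380862964257455695840764614254743075 + 1072621157380191956377443214389420054720 + 1056369321662310260068694074777459144800 + 1040602615368842942754235954258392590400 + 1025299635731065840654908954931063287600 + 1010440220720470683543968245439308747200 + 996005360424463959493340127647318622240 + 981977115911443340345546604722708500800 + 968338544857117738396302901879337549400 + 955073633283732563897723410072771281600 + 942167232833952394115321742369085183200 + 929605003062833028860450785804164047424 + 917373358285690489007023801780425046800 + 905459418567694508630309206952107838400 + 893850964483493296981202678657850045600 + 882536395312816166639668467535598779200 + 871504690371405964556672611691403794460 + 860745373206326878574491468337188932800 + 850248478411127770299192791894052482400 + 840004520839909363428118179943521729600 + 830004467020386632911116773039432185200 + 820239708584852672523927163944850630080 + 810702037554796246099230336457119808800 + 801383623330028473155561022244969006400 + 792276991246732695051520556083094358600 + 783375002581039069264424819497891051200 + 774670835885694190717042321503470039520 + 766157969557279968841030867421014324800 + 757830165540353012657976184079481560400 + 749681454082929861984234504680777457600 + 741706119465026352814189456758641527200 + 733898686628552391205619041424340037440 + 726253908642838303797227176409503162050 + 718766754945489455304472257065075294400 + 711432400303188542495242948319513301600 = 360264457021270114060513483605065190394007, so H_98 = 360264457021270114060513483605065190394007/69720375229712477164533808935312303556800 (already in lowest terms) ≈ 5.16728. (The PNT-adjacent estimate ln(98) + γ ≈ 5.16218 matches within O(1/n).)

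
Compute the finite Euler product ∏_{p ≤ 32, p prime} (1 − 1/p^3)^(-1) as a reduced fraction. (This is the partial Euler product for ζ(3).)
∏ = 209363023479599225665/174187638420315512832

The primes p ≤ 32 are [2, 3, 5, 7, 11, 13, 17, 19, 23, 29, 31]. For each prime, (1 − 1/p^3)^(-1) = p^3 / (p^3 − 1). The product is (1 − 1/2^3)^(-1), (1 − 1/3^3)^(-1), (1 − 1/5^3)^(-1), (1 − 1/7^3)^(-1), (1 − 1/11^3)^(-1), (1 − 1/13^3)^(-1), (1 − 1/17^3)^(-1), (1 − 1/19^3)^(-1), (1 − 1/23^3)^(-1), (1 − 1/29^3)^(-1), (1 − 1/31^3)^(-1) = ∏ p^3 / (p^3 − 1) = 209363023479599225665/174187638420315512832.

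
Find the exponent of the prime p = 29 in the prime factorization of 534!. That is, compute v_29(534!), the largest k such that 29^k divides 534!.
v_29(534!) = 18

Legendre's formula: v_p(n!) = Σ_{k ≥ 1} ⌊n / p^k⌋. For p = 29, n = 534, the terms are:
  ⌊534/29^1⌋ = ⌊534/29⌋ = 18
(the next term ⌊534/29^2⌋ = 0, terminating the sum). Summing: v_29(534!) = 18 = 18.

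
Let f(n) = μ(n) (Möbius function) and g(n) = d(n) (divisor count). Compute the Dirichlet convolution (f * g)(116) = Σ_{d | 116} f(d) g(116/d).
(μ * d)(116) = 1

Divisors of 116: [1, 2, 4, 29, 58, 116]. For each d | 116:
  d = 1: μ(1) · d(116/1) = 1 · 6 = 6
  d = 2: μ(2) · d(116/2) = -1 · 4 = -4
  d = 4: μ(4) · d(116/4) = 0 · 2 = 0
  d = 29: μ(29) · d(116/29) = -1 · 3 = -3
  d = 58: μ(58) · d(116/58) = 1 · 2 = 2
  d = 116: μ(116) · d(116/116) = 0 · 1 = 0
Summing: (μ * d)(116) = 6 + -4 + 0 + -3 + 2 + 0 = 1.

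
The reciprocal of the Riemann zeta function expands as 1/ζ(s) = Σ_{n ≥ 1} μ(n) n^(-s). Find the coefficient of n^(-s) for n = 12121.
μ(12121) = -1

Factor n = 12121 = 17 · 23 · 31. μ(n) = 0 if any exponent ≥ 2 (not squarefree); otherwise μ(n) = (−1)^{ω(n)} where ω(n) is the number of distinct prime factors. Applying: μ(12121) = -1.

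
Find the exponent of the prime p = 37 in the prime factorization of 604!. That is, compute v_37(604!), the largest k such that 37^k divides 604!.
v_37(604!) = 16

Legendre's formula: v_p(n!) = Σ_{k ≥ 1} ⌊n / p^k⌋. For p = 37, n = 604, the terms are:
  ⌊604/37^1⌋ = ⌊604/37⌋ = 16
(the next term ⌊604/37^2⌋ = 0, terminating the sum). Summing: v_37(604!) = 16 = 16.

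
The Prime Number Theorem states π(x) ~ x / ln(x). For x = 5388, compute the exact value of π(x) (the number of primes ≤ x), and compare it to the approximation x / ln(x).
π(5388) = 710;  x/ln(x) ≈ 627.10;  relative error ≈ 11.68%.

Directly count primes up to 5388: π(5388) = 710. The PNT approximation gives 5388/ln(5388) ≈ 5388/8.59193 ≈ 627.10. Relative error (π(x) − x/ln(x)) / π(x) ≈ 11.68%; the approximation is known to undercount slightly (Li(x) is a better estimate).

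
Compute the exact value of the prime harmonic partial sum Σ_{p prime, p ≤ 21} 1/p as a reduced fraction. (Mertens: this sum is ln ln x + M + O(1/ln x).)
Σ 1/p = 14117683/9699690

π(21) = 8, so the primes ≤ 21 are [2, 3, 5, 7, 11, 13, 17, 19]. Summing 1/p over these primes: 14117683/9699690 ≈ 1.4555. Mertens estimate ln ln(21) + 0.2615 ≈ 1.3748.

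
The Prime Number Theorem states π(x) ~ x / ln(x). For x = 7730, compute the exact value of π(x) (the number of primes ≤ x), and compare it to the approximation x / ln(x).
π(7730) = 981;  x/ln(x) ≈ 863.41;  relative error ≈ 11.99%.

Directly count primes up to 7730: π(7730) = 981. The PNT approximation gives 7730/ln(7730) ≈ 7730/8.95286 ≈ 863.41. Relative error (π(x) − x/ln(x)) / π(x) ≈ 11.99%; the approximation is known to undercount slightly (Li(x) is a better estimate).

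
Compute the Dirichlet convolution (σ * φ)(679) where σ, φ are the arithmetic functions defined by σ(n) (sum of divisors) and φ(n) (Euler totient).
(σ * φ)(679) = 2716

Divisors of 679: [1, 7, 97, 679]. For each d | 679:
  d = 1: σ(1) · φ(679/1) = 1 · 576 = 576
  d = 7: σ(7) · φ(679/7) = 8 · 96 = 768
  d = 97: σ(97) · φ(679/97) = 98 · 6 = 588
  d = 679: σ(679) · φ(679/679) = 784 · 1 = 784
Summing: (σ * φ)(679) = 576 + 768 + 588 + 784 = 2716.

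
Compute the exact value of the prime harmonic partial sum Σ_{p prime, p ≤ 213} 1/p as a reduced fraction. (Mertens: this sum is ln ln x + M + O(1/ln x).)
Σ 1/p = 3215488142498485484492183158345029261034221047849345857469577412562094716564064084247/1645783550795210387735581011435590727981167322669649249414629852197255934130751870910

π(213) = 47, so the primes ≤ 213 are [2, 3, 5, 7, 11, 13, 17, 19, 23, 29, 31, 37, 41, 43, 47, 53, 59, 61, 67, 71, 73, 79, 83, 89, 97, 101, 103, 107, 109, 113, 127, 131, 137, 139, 149, 151, 157, 163, 167, 173, 179, 181, 191, 193, 197, 199, 211]. Summing 1/p over these primes: 3215488142498485484492183158345029261034221047849345857469577412562094716564064084247/1645783550795210387735581011435590727981167322669649249414629852197255934130751870910 ≈ 1.9538. Mertens estimate ln ln(213) + 0.2615 ≈ 1.9407.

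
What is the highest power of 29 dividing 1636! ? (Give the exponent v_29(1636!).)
v_29(1636!) = 57

Legendre's formula: v_p(n!) = Σ_{k ≥ 1} ⌊n / p^k⌋. For p = 29, n = 1636, the terms are:
  ⌊1636/29^1⌋ = ⌊1636/29⌋ = 56
  ⌊1636/29^2⌋ = ⌊1636/841⌋ = 1
(the next term ⌊1636/29^3⌋ = 0, terminating the sum). Summing: v_29(1636!) = 56 + 1 = 57.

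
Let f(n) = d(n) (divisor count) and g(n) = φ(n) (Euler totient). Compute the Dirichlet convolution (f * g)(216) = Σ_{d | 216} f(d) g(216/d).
(d * φ)(216) = 600

Divisors of 216: [1, 2, 3, 4, 6, 8, 9, 12, 18, 24, 27, 36, 54, 72, 108, 216]. For each d | 216:
  d = 1: d(1) · φ(216/1) = 1 · 72 = 72
  d = 2: d(2) · φ(216/2) = 2 · 36 = 72
  d = 3: d(3) · φ(216/3) = 2 · 24 = 48
  d = 4: d(4) · φ(216/4) = 3 · 18 = 54
  d = 6: d(6) · φ(216/6) = 4 · 12 = 48
  d = 8: d(8) · φ(216/8) = 4 · 18 = 72
  d = 9: d(9) · φ(216/9) = 3 · 8 = 24
  d = 12: d(12) · φ(216/12) = 6 · 6 = 36
  d = 18: d(18) · φ(216/18) = 6 · 4 = 24
  d = 24: d(24) · φ(216/24) = 8 · 6 = 48
  d = 27: d(27) · φ(216/27) = 4 · 4 = 16
  d = 36: d(36) · φ(216/36) = 9 · 2 = 18
  d = 54: d(54) · φ(216/54) = 8 · 2 = 16
  d = 72: d(72) · φ(216/72) = 12 · 2 = 24
  d = 108: d(108) · φ(216/108) = 12 · 1 = 12
  d = 216: d(216) · φ(216/216) = 16 · 1 = 16
Summing: (d * φ)(216) = 72 + 72 + 48 + 54 + 48 + 72 + 24 + 36 + 24 + 48 + 16 + 18 + 16 + 24 + 12 + 16 = 600.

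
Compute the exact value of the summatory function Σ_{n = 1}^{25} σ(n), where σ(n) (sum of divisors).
Σ_{n ≤ 25} σ(n) = 522

Compute σ(n) for each 1 ≤ n ≤ 25: σ(1) = 1, σ(2) = 3, σ(3) = 4, σ(4) = 7, σ(5) = 6, σ(6) = 12, σ(7) = 8, σ(8) = 15, σ(9) = 13, σ(10) = 18, σ(11) = 12, σ(12) = 28, σ(13) = 14, σ(14) = 24, σ(15) = 24, σ(16) = 31, σ(17) = 18, σ(18) = 39, σ(19) = 20, σ(20) = 42, σ(21) = 32, σ(22) = 36, σ(23) = 24, σ(24) = 60, σ(25) = 31. Summing all 25 values: 522. (Average order: Σ_{n ≤ x} σ(n) ~ (π²/12) x². For x = 25, (π²/12)·25² ≈ 514.04.)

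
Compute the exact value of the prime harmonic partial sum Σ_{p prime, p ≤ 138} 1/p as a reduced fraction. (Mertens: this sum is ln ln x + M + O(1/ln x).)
Σ 1/p = 134916993045244813891851972880537444693266047783313727/72047817630210000485677936198920432067383702541010310

π(138) = 33, so the primes ≤ 138 are [2, 3, 5, 7, 11, 13, 17, 19, 23, 29, 31, 37, 41, 43, 47, 53, 59, 61, 67, 71, 73, 79, 83, 89, 97, 101, 103, 107, 109, 113, 127, 131, 137]. Summing 1/p over these primes: 134916993045244813891851972880537444693266047783313727/72047817630210000485677936198920432067383702541010310 ≈ 1.8726. Mertens estimate ln ln(138) + 0.2615 ≈ 1.8563.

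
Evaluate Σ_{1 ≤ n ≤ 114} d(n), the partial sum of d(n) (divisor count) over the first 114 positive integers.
Σ_{n ≤ 114} d(n) = 562

Compute d(n) for each 1 ≤ n ≤ 114: d(1) = 1, d(2) = 2, d(3) = 2, d(4) = 3, d(5) = 2, d(6) = 4, d(7) = 2, d(8) = 4, d(9) = 3, d(10) = 4, d(11) = 2, d(12) = 6, d(13) = 2, d(14) = 4, d(15) = 4, d(16) = 5, d(17) = 2, d(18) = 6, d(19) = 2, d(20) = 6, d(21) = 4, d(22) = 4, d(23) = 2, d(24) = 8, d(25) = 3, d(26) = 4, d(27) = 4, d(28) = 6, d(29) = 2, d(30) = 8, d(31) = 2, d(32) = 6, d(33) = 4, d(34) = 4, d(35) = 4, d(36) = 9, d(37) = 2, d(38) = 4, d(39) = 4, d(40) = 8, d(41) = 2, d(42) = 8, d(43) = 2, d(44) = 6, d(45) = 6, d(46) = 4, d(47) = 2, d(48) = 10, d(49) = 3, d(50) = 6, d(51) = 4, d(52) = 6, d(53) = 2, d(54) = 8, d(55) = 4, d(56) = 8, d(57) = 4, d(58) = 4, d(59) = 2, d(60) = 12, d(61) = 2, d(62) = 4, d(63) = 6, d(64) = 7, d(65) = 4, d(66) = 8, d(67) = 2, d(68) = 6, d(69) = 4, d(70) = 8, d(71) = 2, d(72) = 12, d(73) = 2, d(74) = 4, d(75) = 6, d(76) = 6, d(77) = 4, d(78) = 8, d(79) = 2, d(80) = 10, d(81) = 5, d(82) = 4, d(83) = 2, d(84) = 12, d(85) = 4, d(86) = 4, d(87) = 4, d(88) = 8, d(89) = 2, d(90) = 12, d(91) = 4, d(92) = 6, d(93) = 4, d(94) = 4, d(95) = 4, d(96) = 12, d(97) = 2, d(98) = 6, d(99) = 6, d(100) = 9, d(101) = 2, d(102) = 8, d(103) = 2, d(104) = 8, d(105) = 8, d(106) = 4, d(107) = 2, d(108) = 12, d(109) = 2, d(110) = 8, d(111) = 4, d(112) = 10, d(113) = 2, d(114) = 8. Summing all 114 values: 562. (Dirichlet's divisor formula: Σ_{n ≤ x} d(n) = x ln(x) + (2γ − 1) x + O(√x). For x = 114, the asymptotic estimate is ≈ 557.53.)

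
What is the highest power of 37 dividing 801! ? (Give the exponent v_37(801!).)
v_37(801!) = 21

Legendre's formula: v_p(n!) = Σ_{k ≥ 1} ⌊n / p^k⌋. For p = 37, n = 801, the terms are:
  ⌊801/37^1⌋ = ⌊801/37⌋ = 21
(the next term ⌊801/37^2⌋ = 0, terminating the sum). Summing: v_37(801!) = 21 = 21.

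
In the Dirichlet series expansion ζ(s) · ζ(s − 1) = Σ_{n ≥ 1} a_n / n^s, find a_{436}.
σ(436) = 770

In the product (Σ m^0/m^s)(Σ k / k^s) = Σ (Σ_{d | n} d) / n^s, the coefficient of 1/n^s is σ(n) = Σ_{d | n} d. For n = 436, divisors are [1, 2, 4, 109, 218, 436]; summing: σ(436) = 770.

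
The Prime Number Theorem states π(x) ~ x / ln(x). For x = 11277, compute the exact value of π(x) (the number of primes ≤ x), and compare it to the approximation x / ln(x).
π(11277) = 1363;  x/ln(x) ≈ 1208.61;  relative error ≈ 11.33%.

Directly count primes up to 11277: π(11277) = 1363. The PNT approximation gives 11277/ln(11277) ≈ 11277/9.33052 ≈ 1208.61. Relative error (π(x) − x/ln(x)) / π(x) ≈ 11.33%; the approximation is known to undercount slightly (Li(x) is a better estimate).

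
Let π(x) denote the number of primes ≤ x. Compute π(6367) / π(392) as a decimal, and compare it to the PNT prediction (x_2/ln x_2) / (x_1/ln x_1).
π(6367)/π(392) = 830/77 ≈ 10.7792;  PNT prediction ≈ 11.0730.

π(392) = 77 and π(6367) = 830, so π(6367)/π(392) ≈ 10.7792. The PNT-predicted ratio is (6367/ln(6367)) / (392/ln(392)) ≈ 11.0730. The two agree to within a few percent, as expected.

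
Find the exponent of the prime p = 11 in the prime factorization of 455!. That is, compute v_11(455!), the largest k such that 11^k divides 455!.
v_11(455!) = 44

Legendre's formula: v_p(n!) = Σ_{k ≥ 1} ⌊n / p^k⌋. For p = 11, n = 455, the terms are:
  ⌊455/11^1⌋ = ⌊455/11⌋ = 41
  ⌊455/11^2⌋ = ⌊455/121⌋ = 3
(the next term ⌊455/11^3⌋ = 0, terminating the sum). Summing: v_11(455!) = 41 + 3 = 44.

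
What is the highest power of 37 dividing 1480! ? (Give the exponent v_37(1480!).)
v_37(1480!) = 41

Legendre's formula: v_p(n!) = Σ_{k ≥ 1} ⌊n / p^k⌋. For p = 37, n = 1480, the terms are:
  ⌊1480/37^1⌋ = ⌊1480/37⌋ = 40
  ⌊1480/37^2⌋ = ⌊1480/1369⌋ = 1
(the next term ⌊1480/37^3⌋ = 0, terminating the sum). Summing: v_37(1480!) = 40 + 1 = 41.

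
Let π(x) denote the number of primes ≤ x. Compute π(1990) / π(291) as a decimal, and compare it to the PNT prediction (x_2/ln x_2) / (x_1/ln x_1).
π(1990)/π(291) = 300/61 ≈ 4.9180;  PNT prediction ≈ 5.1076.

π(291) = 61 and π(1990) = 300, so π(1990)/π(291) ≈ 4.9180. The PNT-predicted ratio is (1990/ln(1990)) / (291/ln(291)) ≈ 5.1076. The two agree to within a few percent, as expected.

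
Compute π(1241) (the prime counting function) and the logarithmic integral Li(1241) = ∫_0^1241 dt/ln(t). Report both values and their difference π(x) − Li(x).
π(1241) = 203;  Li(1241) ≈ 211.94;  π(x) − Li(x) ≈ -8.94.

Direct count of primes ≤ 1241 gives π(1241) = 203. Numerical evaluation of the logarithmic integral gives Li(1241) ≈ 211.94. The difference π(x) − Li(x) ≈ -8.94 is typically negative for small/moderate x (Li(x) overestimates), though Littlewood's theorem shows this sign changes infinitely often.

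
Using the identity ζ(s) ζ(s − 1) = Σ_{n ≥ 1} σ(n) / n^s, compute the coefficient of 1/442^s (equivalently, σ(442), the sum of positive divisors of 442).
σ(442) = 756

In the product (Σ m^0/m^s)(Σ k / k^s) = Σ (Σ_{d | n} d) / n^s, the coefficient of 1/n^s is σ(n) = Σ_{d | n} d. For n = 442, divisors are [1, 2, 13, 17, 26, 34, 221, 442]; summing: σ(442) = 756.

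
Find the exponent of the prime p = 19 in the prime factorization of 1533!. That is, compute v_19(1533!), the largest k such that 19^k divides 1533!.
v_19(1533!) = 84

Legendre's formula: v_p(n!) = Σ_{k ≥ 1} ⌊n / p^k⌋. For p = 19, n = 1533, the terms are:
  ⌊1533/19^1⌋ = ⌊1533/19⌋ = 80
  ⌊1533/19^2⌋ = ⌊1533/361⌋ = 4
(the next term ⌊1533/19^3⌋ = 0, terminating the sum). Summing: v_19(1533!) = 80 + 4 = 84.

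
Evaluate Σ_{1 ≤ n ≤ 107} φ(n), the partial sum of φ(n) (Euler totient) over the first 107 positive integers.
Σ_{n ≤ 107} φ(n) = 3532

Compute φ(n) for each 1 ≤ n ≤ 107: φ(1) = 1, φ(2) = 1, φ(3) = 2, φ(4) = 2, φ(5) = 4, φ(6) = 2, φ(7) = 6, φ(8) = 4, φ(9) = 6, φ(10) = 4, φ(11) = 10, φ(12) = 4, φ(13) = 12, φ(14) = 6, φ(15) = 8, φ(16) = 8, φ(17) = 16, φ(18) = 6, φ(19) = 18, φ(20) = 8, φ(21) = 12, φ(22) = 10, φ(23) = 22, φ(24) = 8, φ(25) = 20, φ(26) = 12, φ(27) = 18, φ(28) = 12, φ(29) = 28, φ(30) = 8, φ(31) = 30, φ(32) = 16, φ(33) = 20, φ(34) = 16, φ(35) = 24, φ(36) = 12, φ(37) = 36, φ(38) = 18, φ(39) = 24, φ(40) = 16, φ(41) = 40, φ(42) = 12, φ(43) = 42, φ(44) = 20, φ(45) = 24, φ(46) = 22, φ(47) = 46, φ(48) = 16, φ(49) = 42, φ(50) = 20, φ(51) = 32, φ(52) = 24, φ(53) = 52, φ(54) = 18, φ(55) = 40, φ(56) = 24, φ(57) = 36, φ(58) = 28, φ(59) = 58, φ(60) = 16, φ(61) = 60, φ(62) = 30, φ(63) = 36, φ(64) = 32, φ(65) = 48, φ(66) = 20, φ(67) = 66, φ(68) = 32, φ(69) = 44, φ(70) = 24, φ(71) = 70, φ(72) = 24, φ(73) = 72, φ(74) = 36, φ(75) = 40, φ(76) = 36, φ(77) = 60, φ(78) = 24, φ(79) = 78, φ(80) = 32, φ(81) = 54, φ(82) = 40, φ(83) = 82, φ(84) = 24, φ(85) = 64, φ(86) = 42, φ(87) = 56, φ(88) = 40, φ(89) = 88, φ(90) = 24, φ(91) = 72, φ(92) = 44, φ(93) = 60, φ(94) = 46, φ(95) = 72, φ(96) = 32, φ(97) = 96, φ(98) = 42, φ(99) = 60, φ(100) = 40, φ(101) = 100, φ(102) = 32, φ(103) = 102, φ(104) = 48, φ(105) = 48, φ(106) = 52, φ(107) = 106. Summing all 107 values: 3532. (Average order: Σ_{n ≤ x} φ(n) ~ (3/π²) x². For x = 107, (3/π²)·107² ≈ 3480.08.)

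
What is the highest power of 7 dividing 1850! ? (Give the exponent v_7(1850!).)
v_7(1850!) = 306

Legendre's formula: v_p(n!) = Σ_{k ≥ 1} ⌊n / p^k⌋. For p = 7, n = 1850, the terms are:
  ⌊1850/7^1⌋ = ⌊1850/7⌋ = 264
  ⌊1850/7^2⌋ = ⌊1850/49⌋ = 37
  ⌊1850/7^3⌋ = ⌊1850/343⌋ = 5
(the next term ⌊1850/7^4⌋ = 0, terminating the sum). Summing: v_7(1850!) = 264 + 37 + 5 = 306.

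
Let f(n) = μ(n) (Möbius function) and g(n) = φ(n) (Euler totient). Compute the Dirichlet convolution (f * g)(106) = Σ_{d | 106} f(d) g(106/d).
(μ * φ)(106) = 0

Divisors of 106: [1, 2, 53, 106]. For each d | 106:
  d = 1: μ(1) · φ(106/1) = 1 · 52 = 52
  d = 2: μ(2) · φ(106/2) = -1 · 52 = -52
  d = 53: μ(53) · φ(106/53) = -1 · 1 = -1
  d = 106: μ(106) · φ(106/106) = 1 · 1 = 1
Summing: (μ * φ)(106) = 52 + -52 + -1 + 1 = 0.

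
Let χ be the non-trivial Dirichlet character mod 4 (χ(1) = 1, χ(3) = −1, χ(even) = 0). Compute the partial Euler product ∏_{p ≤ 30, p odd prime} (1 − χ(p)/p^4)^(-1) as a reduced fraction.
∏ = 2025743556867464796746949565/2048388086956649527369531392

The odd primes p ≤ 30 are [3, 5, 7, 11, 13, 17, 19, 23, 29]. For each, χ(p) = 1 if p ≡ 1 mod 4, χ(p) = −1 if p ≡ 3 mod 4. Taking (1 − χ(p)/p^4)^(-1) = p^4/(p^4 − χ(p)): (1 − (-1)/3^4)^(-1) · (1 − (1)/5^4)^(-1) · (1 − (-1)/7^4)^(-1) · (1 − (-1)/11^4)^(-1) · (1 − (1)/13^4)^(-1) · (1 − (1)/17^4)^(-1) · (1 − (-1)/19^4)^(-1) · (1 − (-1)/23^4)^(-1) · (1 − (1)/29^4)^(-1) = 2025743556867464796746949565/2048388086956649527369531392.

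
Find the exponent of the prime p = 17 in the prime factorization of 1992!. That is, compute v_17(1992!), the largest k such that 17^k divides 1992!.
v_17(1992!) = 123

Legendre's formula: v_p(n!) = Σ_{k ≥ 1} ⌊n / p^k⌋. For p = 17, n = 1992, the terms are:
  ⌊1992/17^1⌋ = ⌊1992/17⌋ = 117
  ⌊1992/17^2⌋ = ⌊1992/289⌋ = 6
(the next term ⌊1992/17^3⌋ = 0, terminating the sum). Summing: v_17(1992!) = 117 + 6 = 123.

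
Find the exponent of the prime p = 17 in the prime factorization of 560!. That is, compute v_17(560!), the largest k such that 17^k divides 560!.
v_17(560!) = 33

Legendre's formula: v_p(n!) = Σ_{k ≥ 1} ⌊n / p^k⌋. For p = 17, n = 560, the terms are:
  ⌊560/17^1⌋ = ⌊560/17⌋ = 32
  ⌊560/17^2⌋ = ⌊560/289⌋ = 1
(the next term ⌊560/17^3⌋ = 0, terminating the sum). Summing: v_17(560!) = 32 + 1 = 33.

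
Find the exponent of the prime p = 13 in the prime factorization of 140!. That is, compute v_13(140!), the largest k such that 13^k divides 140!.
v_13(140!) = 10

Legendre's formula: v_p(n!) = Σ_{k ≥ 1} ⌊n / p^k⌋. For p = 13, n = 140, the terms are:
  ⌊140/13^1⌋ = ⌊140/13⌋ = 10
(the next term ⌊140/13^2⌋ = 0, terminating the sum). Summing: v_13(140!) = 10 = 10.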